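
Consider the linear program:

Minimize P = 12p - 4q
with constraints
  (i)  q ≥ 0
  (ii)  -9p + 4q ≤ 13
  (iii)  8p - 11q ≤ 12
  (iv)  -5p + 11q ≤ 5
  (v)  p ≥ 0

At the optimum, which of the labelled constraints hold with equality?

Extreme points and P = 12p - 4q:
  (3/2, 0) → P = 18
  (0, 0) → P = 0
  (17/3, 100/33) → P = 1844/33
  (0, 5/11) → P = -20/11

The minimum is at (0, 5/11). Substituting into each constraint, equality holds for (iv) and (v); the remaining constraints have slack.

(iv) and (v)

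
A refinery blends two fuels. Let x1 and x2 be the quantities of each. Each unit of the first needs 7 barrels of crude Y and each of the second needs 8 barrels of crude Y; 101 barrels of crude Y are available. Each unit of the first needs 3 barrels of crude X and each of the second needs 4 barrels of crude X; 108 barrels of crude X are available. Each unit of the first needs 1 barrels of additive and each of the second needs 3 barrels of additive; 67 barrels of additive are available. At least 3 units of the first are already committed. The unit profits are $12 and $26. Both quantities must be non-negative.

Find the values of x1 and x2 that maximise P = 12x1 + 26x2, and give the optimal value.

Feasible corners and P = 12x1 + 26x2:
  (101/7, 0) → P = 1212/7
  (3, 0) → P = 36
  (3, 10) → P = 296

x1 = 3, x2 = 10, maximum P = 296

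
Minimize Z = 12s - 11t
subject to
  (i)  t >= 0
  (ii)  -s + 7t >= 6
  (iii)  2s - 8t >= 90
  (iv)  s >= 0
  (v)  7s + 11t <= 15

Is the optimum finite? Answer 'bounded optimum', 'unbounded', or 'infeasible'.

infeasible

The boundaries -s + 7t = 6 and 2s - 8t = 90 meet at (113, 17), but that point violates 7s + 11t ≤ 15. Every candidate vertex is excluded by some other constraint, so the feasible region is empty.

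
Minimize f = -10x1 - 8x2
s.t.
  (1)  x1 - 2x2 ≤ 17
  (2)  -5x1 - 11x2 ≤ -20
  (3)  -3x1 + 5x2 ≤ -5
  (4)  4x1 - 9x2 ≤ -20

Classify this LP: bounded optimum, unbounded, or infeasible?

unbounded

From the feasible point (193, 88), moving in the direction (2, 1) keeps every constraint satisfied while f decreases without bound.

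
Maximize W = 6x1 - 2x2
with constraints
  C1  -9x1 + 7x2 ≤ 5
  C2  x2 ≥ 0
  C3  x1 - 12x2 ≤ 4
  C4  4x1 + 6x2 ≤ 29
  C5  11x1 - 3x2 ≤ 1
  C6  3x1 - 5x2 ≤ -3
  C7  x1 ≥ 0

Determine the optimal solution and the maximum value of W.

Vertices and W = 6x1 - 2x2:
  (11/25, 32/25) → W = 2/25
  (0, 5/7) → W = -10/7
  (7/23, 18/23) → W = 6/23
  (0, 3/5) → W = -6/5

x1 = 7/23, x2 = 18/23, maximum W = 6/23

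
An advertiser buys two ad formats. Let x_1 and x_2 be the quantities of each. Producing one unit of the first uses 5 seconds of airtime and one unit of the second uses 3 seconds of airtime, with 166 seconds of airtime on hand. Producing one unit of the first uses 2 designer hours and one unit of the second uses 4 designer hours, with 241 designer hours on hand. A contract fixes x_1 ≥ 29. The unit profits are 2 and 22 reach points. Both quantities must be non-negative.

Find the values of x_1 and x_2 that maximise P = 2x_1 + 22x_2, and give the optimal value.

x_1 = 29, x_2 = 7, maximum P = 212

The optimum lies where 5x_1 + 3x_2 = 166 and x_1 = 29.
Solving simultaneously gives x_1 = 29, x_2 = 7.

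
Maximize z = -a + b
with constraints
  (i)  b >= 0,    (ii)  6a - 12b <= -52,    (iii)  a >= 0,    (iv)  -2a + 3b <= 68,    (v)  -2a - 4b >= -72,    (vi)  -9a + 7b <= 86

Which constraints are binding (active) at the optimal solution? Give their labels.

Vertices and z = -a + b:
  (0, 13/3) → z = 13/3
  (41/3, 67/6) → z = -5/2
  (0, 86/7) → z = 86/7
  (16/5, 82/5) → z = 66/5

The maximum is at (16/5, 82/5). Substituting into each constraint, equality holds for (v) and (vi); the remaining constraints have slack.

(v) and (vi)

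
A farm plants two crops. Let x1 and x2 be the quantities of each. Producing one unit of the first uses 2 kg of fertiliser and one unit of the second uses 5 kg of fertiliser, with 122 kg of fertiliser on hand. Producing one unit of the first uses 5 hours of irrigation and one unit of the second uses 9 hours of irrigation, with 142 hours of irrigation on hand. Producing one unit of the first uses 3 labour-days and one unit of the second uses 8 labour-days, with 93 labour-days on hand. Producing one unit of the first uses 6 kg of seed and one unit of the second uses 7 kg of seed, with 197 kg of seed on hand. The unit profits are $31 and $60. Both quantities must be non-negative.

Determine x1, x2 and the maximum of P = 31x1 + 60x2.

x1 = 23, x2 = 3, maximum P = 893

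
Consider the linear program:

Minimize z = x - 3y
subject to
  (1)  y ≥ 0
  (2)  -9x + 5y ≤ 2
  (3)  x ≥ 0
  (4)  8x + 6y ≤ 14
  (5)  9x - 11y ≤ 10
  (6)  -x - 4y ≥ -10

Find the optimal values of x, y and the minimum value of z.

x = 29/47, y = 71/47, minimum z = -184/47

Vertices and z = x - 3y:
  (0, 0) → z = 0
  (10/9, 0) → z = 10/9
  (0, 2/5) → z = -6/5
  (29/47, 71/47) → z = -184/47
  (107/71, 23/71) → z = 38/71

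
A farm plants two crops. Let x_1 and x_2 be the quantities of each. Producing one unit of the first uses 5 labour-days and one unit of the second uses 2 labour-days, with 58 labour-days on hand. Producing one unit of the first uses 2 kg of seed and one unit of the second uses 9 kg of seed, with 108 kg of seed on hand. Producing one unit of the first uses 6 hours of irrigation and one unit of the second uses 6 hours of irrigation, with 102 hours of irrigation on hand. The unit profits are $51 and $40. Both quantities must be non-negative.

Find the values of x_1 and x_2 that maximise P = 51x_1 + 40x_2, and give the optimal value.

x_1 = 8, x_2 = 9, maximum P = 768

Corner points and P = 51x_1 + 40x_2:
  (0, 0) → P = 0
  (0, 12) → P = 480
  (58/5, 0) → P = 2958/5
  (8, 9) → P = 768
  (45/7, 74/7) → P = 5255/7

At the optimal vertex, 5x_1 + 2x_2 = 58 and 6x_1 + 6x_2 = 102.
Solving simultaneously gives x_1 = 8, x_2 = 9.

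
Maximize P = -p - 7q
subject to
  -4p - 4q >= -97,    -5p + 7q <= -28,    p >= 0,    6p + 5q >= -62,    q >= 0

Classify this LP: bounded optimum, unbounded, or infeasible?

Feasible corners and P = -p - 7q:
  (791/48, 373/48) → P = -567/8
  (97/4, 0) → P = -97/4
  (28/5, 0) → P = -28/5
The feasible region has finitely many vertices and no improving ray; the maximum is -28/5 at (28/5, 0).

bounded optimum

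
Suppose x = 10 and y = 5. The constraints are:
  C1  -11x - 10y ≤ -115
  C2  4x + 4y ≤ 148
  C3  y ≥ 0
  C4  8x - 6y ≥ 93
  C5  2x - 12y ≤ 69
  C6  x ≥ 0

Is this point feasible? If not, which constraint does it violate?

not feasible — violates C4

Constraint C4: 8x - 6y = 50, which is not ≥ 93. All other constraints are satisfied.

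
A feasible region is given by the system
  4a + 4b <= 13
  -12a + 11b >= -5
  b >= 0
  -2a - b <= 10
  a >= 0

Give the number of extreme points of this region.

The feasible vertices (each the meet of two boundaries and inside every other half-plane) are:
  (163/92, 34/23)
  (0, 13/4)
  (5/12, 0)
  (0, 0)

4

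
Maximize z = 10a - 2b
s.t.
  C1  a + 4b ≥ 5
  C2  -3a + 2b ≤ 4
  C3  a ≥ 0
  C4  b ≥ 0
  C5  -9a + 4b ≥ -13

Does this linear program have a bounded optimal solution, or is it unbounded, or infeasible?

bounded optimum

Feasible corners and z = 10a - 2b:
  (0, 5/4) → z = -5/2
  (9/5, 4/5) → z = 82/5
  (0, 2) → z = -4
  (7, 25/2) → z = 45
The feasible region has finitely many vertices and no improving ray; the maximum is 45 at (7, 25/2).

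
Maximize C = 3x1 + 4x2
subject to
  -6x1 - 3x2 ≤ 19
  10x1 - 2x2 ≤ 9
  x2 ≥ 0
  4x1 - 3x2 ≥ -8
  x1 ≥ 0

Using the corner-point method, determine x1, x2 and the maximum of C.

x1 = 43/22, x2 = 58/11, maximum C = 593/22

Vertices and C = 3x1 + 4x2:
  (9/10, 0) → C = 27/10
  (43/22, 58/11) → C = 593/22
  (0, 0) → C = 0
  (0, 8/3) → C = 32/3

The binding constraints are 10x1 - 2x2 = 9 and 4x1 - 3x2 = -8.
Solving simultaneously gives x1 = 43/22, x2 = 58/11.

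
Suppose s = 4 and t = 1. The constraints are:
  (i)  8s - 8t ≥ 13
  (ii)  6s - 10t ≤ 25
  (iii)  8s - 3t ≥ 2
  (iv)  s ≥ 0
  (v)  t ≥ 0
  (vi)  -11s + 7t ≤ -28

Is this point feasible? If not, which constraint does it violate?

feasible

(i): 24 ≥ 13 ✓
(ii): 14 ≤ 25 ✓
(iii): 29 ≥ 2 ✓
(iv): 4 ≥ 0 ✓
(v): 1 ≥ 0 ✓
(vi): -37 ≤ -28 ✓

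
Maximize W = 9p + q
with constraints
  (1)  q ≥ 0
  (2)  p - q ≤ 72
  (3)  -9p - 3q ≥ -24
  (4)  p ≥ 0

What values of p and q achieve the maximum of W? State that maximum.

Feasible corners and W = 9p + q:
  (8/3, 0) → W = 24
  (0, 0) → W = 0
  (0, 8) → W = 8

The optimum lies where q = 0 and -9p - 3q = -24.
Solving simultaneously gives p = 8/3, q = 0.

p = 8/3, q = 0, maximum W = 24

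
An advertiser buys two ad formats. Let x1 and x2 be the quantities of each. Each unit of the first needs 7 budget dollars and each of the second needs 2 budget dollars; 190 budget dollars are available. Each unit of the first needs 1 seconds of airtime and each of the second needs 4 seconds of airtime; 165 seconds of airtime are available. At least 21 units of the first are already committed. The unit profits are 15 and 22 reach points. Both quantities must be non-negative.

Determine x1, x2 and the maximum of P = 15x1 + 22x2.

Extreme points and P = 15x1 + 22x2:
  (190/7, 0) → P = 2850/7
  (21, 0) → P = 315
  (21, 43/2) → P = 788

At the optimal vertex, 7x1 + 2x2 = 190 and x1 = 21.
Solving simultaneously gives x1 = 21, x2 = 43/2.

x1 = 21, x2 = 43/2, maximum P = 788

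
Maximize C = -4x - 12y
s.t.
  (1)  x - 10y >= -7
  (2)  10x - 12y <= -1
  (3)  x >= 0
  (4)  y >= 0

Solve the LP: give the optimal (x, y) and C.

Corner points and C = -4x - 12y:
  (37/44, 69/88) → C = -281/22
  (0, 7/10) → C = -42/5
  (0, 1/12) → C = -1

x = 0, y = 1/12, maximum C = -1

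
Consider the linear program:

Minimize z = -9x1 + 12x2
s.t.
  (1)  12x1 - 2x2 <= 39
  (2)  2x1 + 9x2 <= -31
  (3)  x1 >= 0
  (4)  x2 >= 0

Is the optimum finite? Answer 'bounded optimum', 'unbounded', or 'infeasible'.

infeasible

The boundaries 12x1 - 2x2 = 39 and 2x1 + 9x2 = -31 meet at (289/112, -225/56), but that point violates x2 ≥ 0. Every candidate vertex is excluded by some other constraint, so the feasible region is empty.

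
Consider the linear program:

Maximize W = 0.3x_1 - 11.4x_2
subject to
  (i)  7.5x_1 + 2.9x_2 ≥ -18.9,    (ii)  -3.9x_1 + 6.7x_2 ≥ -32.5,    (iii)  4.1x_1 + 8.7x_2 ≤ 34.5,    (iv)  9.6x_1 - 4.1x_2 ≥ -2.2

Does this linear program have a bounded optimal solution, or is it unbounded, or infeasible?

Corner points and W = 0.3x_1 - 11.4x_2:
  (-1619/3078, -5291/1026) → W = 120311/2052
  (-8387/5859, -5498/1953) → W = 123677/3906
  (5139/614, 13/614) → W = 2787/1228
  (12231/10033, 34022/10033) → W = -768363/20066
The feasible region has finitely many vertices and no improving ray; the maximum is 120311/2052 at (-1619/3078, -5291/1026).

bounded optimum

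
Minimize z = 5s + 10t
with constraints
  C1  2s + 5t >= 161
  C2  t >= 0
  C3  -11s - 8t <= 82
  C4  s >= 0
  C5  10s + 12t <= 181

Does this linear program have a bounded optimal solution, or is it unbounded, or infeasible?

infeasible

The boundaries 2s + 5t = 161 and t = 0 meet at (161/2, 0), but that point violates 10s + 12t ≤ 181. Every candidate vertex is excluded by some other constraint, so the feasible region is empty.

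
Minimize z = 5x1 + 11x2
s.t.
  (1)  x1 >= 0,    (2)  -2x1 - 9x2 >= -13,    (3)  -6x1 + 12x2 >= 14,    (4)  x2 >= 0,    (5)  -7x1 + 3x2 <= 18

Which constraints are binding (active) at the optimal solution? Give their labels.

Feasible corners and z = 5x1 + 11x2:
  (0, 13/9) → z = 143/9
  (0, 7/6) → z = 77/6
  (5/13, 53/39) → z = 658/39

The minimum is at (0, 7/6). Substituting into each constraint, equality holds for (1) and (3); the remaining constraints have slack.

(1) and (3)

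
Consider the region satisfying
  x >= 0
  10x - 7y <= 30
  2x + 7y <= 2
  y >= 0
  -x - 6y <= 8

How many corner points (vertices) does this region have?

Intersecting each pair of boundary lines and keeping only the points that satisfy every inequality leaves:
  (0, 2/7)
  (0, 0)
  (1, 0)

3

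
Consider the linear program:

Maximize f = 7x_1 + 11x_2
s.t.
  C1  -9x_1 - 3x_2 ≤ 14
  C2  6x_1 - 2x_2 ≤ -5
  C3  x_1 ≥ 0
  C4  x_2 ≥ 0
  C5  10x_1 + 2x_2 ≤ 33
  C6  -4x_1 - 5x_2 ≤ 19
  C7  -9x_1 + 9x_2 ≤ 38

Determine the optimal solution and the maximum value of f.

Feasible corners and f = 7x_1 + 11x_2:
  (0, 5/2) → f = 55/2
  (31/36, 61/12) → f = 1115/18
  (0, 38/9) → f = 418/9

x_1 = 31/36, x_2 = 61/12, maximum f = 1115/18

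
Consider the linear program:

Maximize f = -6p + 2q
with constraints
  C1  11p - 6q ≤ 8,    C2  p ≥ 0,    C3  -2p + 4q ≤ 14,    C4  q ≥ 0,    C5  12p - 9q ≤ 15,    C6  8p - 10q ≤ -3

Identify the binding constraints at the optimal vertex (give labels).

C2 and C3

Vertices and f = -6p + 2q:
  (29/8, 85/16) → f = -89/8
  (49/31, 97/62) → f = -197/31
  (0, 7/2) → f = 7
  (0, 3/10) → f = 3/5

The maximum is at (0, 7/2). Substituting into each constraint, equality holds for C2 and C3; the remaining constraints have slack.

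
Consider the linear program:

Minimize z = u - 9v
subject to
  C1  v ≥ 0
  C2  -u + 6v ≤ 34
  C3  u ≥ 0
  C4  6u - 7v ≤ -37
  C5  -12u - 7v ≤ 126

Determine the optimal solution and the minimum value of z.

u = 16/29, v = 167/29, minimum z = -1487/29

At the optimal vertex, -u + 6v = 34 and 6u - 7v = -37.
Solving simultaneously gives u = 16/29, v = 167/29.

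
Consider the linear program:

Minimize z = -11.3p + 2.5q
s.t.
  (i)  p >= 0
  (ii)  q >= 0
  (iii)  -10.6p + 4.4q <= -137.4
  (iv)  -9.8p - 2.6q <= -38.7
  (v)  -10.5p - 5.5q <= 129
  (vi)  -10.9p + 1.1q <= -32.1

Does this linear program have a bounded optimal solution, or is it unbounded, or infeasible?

From the feasible point (687/53, 0), moving in the direction (4.4, 10.6) keeps every constraint satisfied while z decreases without bound.

unbounded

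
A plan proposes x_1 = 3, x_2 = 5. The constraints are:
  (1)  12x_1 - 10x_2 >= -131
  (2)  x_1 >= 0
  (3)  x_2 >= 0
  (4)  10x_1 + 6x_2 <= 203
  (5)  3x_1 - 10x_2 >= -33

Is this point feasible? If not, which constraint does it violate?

Constraint (5): 3x_1 - 10x_2 = -41, which is not ≥ -33. All other constraints are satisfied.

not feasible — violates (5)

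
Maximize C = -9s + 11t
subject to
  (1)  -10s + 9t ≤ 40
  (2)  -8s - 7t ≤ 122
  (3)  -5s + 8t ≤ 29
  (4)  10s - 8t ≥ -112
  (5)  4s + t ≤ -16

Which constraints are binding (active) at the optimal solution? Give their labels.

Vertices and C = -9s + 11t:
  (-689/71, -450/71) → C = 1251/71
  (-4, 0) → C = 36
  (1/2, -18) → C = -405/2

The maximum is at (-4, 0). Substituting into each constraint, equality holds for (1) and (5); the remaining constraints have slack.

(1) and (5)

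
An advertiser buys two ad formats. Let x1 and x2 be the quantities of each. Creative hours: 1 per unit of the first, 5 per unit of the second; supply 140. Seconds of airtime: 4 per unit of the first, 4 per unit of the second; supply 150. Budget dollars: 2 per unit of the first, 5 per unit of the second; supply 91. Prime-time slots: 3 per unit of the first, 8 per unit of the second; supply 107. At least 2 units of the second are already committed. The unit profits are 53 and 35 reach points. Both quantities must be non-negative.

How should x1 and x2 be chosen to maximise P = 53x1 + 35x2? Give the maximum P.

x1 = 91/3, x2 = 2, maximum P = 5033/3

Vertices and P = 53x1 + 35x2:
  (0, 107/8) → P = 3745/8
  (0, 2) → P = 70
  (91/3, 2) → P = 5033/3

At the optimal vertex, 3x1 + 8x2 = 107 and x2 = 2.
Solving simultaneously gives x1 = 91/3, x2 = 2.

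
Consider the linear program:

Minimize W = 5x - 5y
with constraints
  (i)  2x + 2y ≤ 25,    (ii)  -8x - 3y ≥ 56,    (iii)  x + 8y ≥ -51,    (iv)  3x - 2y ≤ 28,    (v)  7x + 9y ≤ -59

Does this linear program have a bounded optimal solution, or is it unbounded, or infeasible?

unbounded

From the feasible point (-295/61, -352/61), moving in the direction (-9, 7) keeps every constraint satisfied while W decreases without bound.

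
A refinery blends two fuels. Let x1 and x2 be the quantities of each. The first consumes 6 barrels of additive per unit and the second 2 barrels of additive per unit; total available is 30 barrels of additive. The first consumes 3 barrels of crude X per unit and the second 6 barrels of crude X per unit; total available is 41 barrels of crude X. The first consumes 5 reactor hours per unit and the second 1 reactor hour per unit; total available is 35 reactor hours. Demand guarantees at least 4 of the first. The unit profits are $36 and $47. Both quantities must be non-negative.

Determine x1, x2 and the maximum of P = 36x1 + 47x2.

x1 = 4, x2 = 3, maximum P = 285

Vertices and P = 36x1 + 47x2:
  (5, 0) → P = 180
  (4, 0) → P = 144
  (4, 3) → P = 285

At the optimal vertex, 6x1 + 2x2 = 30 and x1 = 4.
Solving simultaneously gives x1 = 4, x2 = 3.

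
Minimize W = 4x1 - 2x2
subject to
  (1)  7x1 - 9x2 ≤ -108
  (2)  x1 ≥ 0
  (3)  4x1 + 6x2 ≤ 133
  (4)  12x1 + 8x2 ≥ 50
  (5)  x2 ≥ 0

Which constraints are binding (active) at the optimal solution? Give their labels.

(2) and (3)

Feasible corners and W = 4x1 - 2x2:
  (0, 12) → W = -24
  (183/26, 1363/78) → W = -265/39
  (0, 133/6) → W = -133/3

The minimum is at (0, 133/6). Substituting into each constraint, equality holds for (2) and (3); the remaining constraints have slack.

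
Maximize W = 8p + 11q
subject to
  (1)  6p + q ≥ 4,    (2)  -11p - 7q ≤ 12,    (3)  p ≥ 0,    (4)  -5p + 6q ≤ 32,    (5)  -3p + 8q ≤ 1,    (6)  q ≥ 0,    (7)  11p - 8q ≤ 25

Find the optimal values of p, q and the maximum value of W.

Feasible corners and W = 8p + 11q:
  (31/51, 6/17) → W = 446/51
  (2/3, 0) → W = 16/3
  (13/4, 43/32) → W = 1305/32
  (25/11, 0) → W = 200/11

The binding constraints are -3p + 8q = 1 and 11p - 8q = 25.
Solving simultaneously gives p = 13/4, q = 43/32.

p = 13/4, q = 43/32, maximum W = 1305/32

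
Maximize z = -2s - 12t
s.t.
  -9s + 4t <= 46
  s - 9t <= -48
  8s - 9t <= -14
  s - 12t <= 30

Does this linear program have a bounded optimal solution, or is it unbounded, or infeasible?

Vertices and z = -2s - 12t:
  (-222/77, 386/77) → z = -4188/77
  (34/7, 370/63) → z = -1684/21
The feasible region has finitely many vertices and no improving ray; the maximum is -4188/77 at (-222/77, 386/77).

bounded optimum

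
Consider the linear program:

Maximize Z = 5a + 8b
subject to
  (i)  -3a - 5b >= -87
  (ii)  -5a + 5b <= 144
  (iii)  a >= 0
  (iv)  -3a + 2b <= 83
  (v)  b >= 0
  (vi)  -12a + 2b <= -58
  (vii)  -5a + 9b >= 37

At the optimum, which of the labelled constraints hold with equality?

Vertices and Z = 5a + 8b:
  (232/33, 145/11) → Z = 4640/33
  (23/2, 21/2) → Z = 283/2
  (298/49, 367/49) → Z = 4426/49

The maximum is at (23/2, 21/2). Substituting into each constraint, equality holds for (i) and (vii); the remaining constraints have slack.

(i) and (vii)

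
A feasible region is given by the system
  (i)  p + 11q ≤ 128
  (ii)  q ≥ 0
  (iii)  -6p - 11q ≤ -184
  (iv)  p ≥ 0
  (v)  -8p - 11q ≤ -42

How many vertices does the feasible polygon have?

3

Pairwise boundary intersections that survive every other constraint:
  (128, 0)
  (56/5, 584/55)
  (92/3, 0)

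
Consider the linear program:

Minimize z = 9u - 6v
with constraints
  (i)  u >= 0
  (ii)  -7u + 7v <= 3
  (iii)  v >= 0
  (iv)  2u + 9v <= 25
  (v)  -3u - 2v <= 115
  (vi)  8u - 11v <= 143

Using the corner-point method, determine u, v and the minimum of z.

u = 0, v = 3/7, minimum z = -18/7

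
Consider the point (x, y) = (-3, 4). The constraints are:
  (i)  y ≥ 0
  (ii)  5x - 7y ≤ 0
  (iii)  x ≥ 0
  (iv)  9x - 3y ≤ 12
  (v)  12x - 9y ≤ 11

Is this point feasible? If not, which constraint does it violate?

Constraint (iii): x = -3, which is not ≥ 0. All other constraints are satisfied.

not feasible — violates (iii)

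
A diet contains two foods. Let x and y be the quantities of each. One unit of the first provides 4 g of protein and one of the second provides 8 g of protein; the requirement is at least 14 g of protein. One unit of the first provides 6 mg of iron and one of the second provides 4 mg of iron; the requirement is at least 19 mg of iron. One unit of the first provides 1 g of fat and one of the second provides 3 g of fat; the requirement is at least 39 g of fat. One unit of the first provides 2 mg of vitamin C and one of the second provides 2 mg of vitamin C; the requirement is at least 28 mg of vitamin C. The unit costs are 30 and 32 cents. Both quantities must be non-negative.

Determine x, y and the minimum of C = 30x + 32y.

The feasible region is unbounded (it extends along (0, 1), (1, 0)), but C strictly increases along every unbounded feasible direction, so there is no improving ray and the minimum is attained at a vertex.

x = 3/2, y = 25/2, minimum C = 445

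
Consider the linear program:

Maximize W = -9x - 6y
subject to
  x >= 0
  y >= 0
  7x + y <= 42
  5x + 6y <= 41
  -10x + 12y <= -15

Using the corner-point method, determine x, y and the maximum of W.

Extreme points and W = -9x - 6y:
  (6, 0) → W = -54
  (3/2, 0) → W = -27/2
  (211/37, 77/37) → W = -2361/37
  (97/20, 67/24) → W = -302/5

x = 3/2, y = 0, maximum W = -27/2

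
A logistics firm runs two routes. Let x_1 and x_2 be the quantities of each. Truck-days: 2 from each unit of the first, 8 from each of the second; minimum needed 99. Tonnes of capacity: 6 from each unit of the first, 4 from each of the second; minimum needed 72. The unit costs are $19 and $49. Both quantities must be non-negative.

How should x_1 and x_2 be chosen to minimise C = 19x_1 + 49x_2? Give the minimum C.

Extreme points and C = 19x_1 + 49x_2:
  (0, 18) → C = 882
  (99/2, 0) → C = 1881/2
  (9/2, 45/4) → C = 2547/4
The feasible region is unbounded (it extends along (0, 1), (1, 0)), but C strictly increases along every unbounded feasible direction, so there is no improving ray and the minimum is attained at a vertex.

The optimum lies where 2x_1 + 8x_2 = 99 and 6x_1 + 4x_2 = 72.
Solving simultaneously gives x_1 = 9/2, x_2 = 45/4.

x_1 = 9/2, x_2 = 45/4, minimum C = 2547/4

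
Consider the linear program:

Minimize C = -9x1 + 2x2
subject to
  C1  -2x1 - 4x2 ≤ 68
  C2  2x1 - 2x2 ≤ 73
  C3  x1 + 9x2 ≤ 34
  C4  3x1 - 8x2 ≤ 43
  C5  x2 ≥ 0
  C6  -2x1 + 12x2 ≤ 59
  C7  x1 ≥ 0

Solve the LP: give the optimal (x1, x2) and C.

Extreme points and C = -9x1 + 2x2:
  (659/35, 59/35) → C = -5813/35
  (0, 34/9) → C = 68/9
  (43/3, 0) → C = -129
  (0, 0) → C = 0

The binding constraints are x1 + 9x2 = 34 and 3x1 - 8x2 = 43.
Solving simultaneously gives x1 = 659/35, x2 = 59/35.

x1 = 659/35, x2 = 59/35, minimum C = -5813/35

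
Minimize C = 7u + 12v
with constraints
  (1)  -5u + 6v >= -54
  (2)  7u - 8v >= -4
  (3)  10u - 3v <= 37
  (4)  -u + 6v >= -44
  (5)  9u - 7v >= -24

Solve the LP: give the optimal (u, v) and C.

u = -452/47, v = -420/47, minimum C = -8204/47

Feasible corners and C = 7u + 12v:
  (308/59, 299/59) → C = 5744/59
  (-164/23, -132/23) → C = -2732/23
  (30/19, -403/57) → C = -1402/19
  (-452/47, -420/47) → C = -8204/47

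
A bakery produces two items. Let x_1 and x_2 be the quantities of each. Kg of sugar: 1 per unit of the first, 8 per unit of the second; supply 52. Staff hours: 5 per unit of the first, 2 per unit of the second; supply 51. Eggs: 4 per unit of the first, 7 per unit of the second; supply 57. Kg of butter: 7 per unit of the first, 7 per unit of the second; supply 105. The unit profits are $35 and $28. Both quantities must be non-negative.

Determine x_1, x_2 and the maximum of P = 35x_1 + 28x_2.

x_1 = 9, x_2 = 3, maximum P = 399

Feasible corners and P = 35x_1 + 28x_2:
  (0, 0) → P = 0
  (0, 13/2) → P = 182
  (51/5, 0) → P = 357
  (92/25, 151/25) → P = 7448/25
  (9, 3) → P = 399

At the optimal vertex, 5x_1 + 2x_2 = 51 and 4x_1 + 7x_2 = 57.
Solving simultaneously gives x_1 = 9, x_2 = 3.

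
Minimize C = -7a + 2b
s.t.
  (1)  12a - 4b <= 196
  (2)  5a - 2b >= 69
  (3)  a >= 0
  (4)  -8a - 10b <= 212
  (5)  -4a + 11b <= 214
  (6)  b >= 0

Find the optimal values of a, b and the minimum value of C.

a = 753/29, b = 838/29, minimum C = -3595/29

Feasible corners and C = -7a + 2b:
  (753/29, 838/29) → C = -3595/29
  (49/3, 0) → C = -343/3
  (1187/47, 1346/47) → C = -5617/47
  (69/5, 0) → C = -483/5

The optimum lies where 12a - 4b = 196 and -4a + 11b = 214.
Solving simultaneously gives a = 753/29, b = 838/29.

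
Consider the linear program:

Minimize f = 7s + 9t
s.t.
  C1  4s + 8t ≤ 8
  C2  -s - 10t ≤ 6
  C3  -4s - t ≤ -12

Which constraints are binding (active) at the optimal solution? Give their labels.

Vertices and f = 7s + 9t:
  (4, -1) → f = 19
  (22/7, -4/7) → f = 118/7
  (42/13, -12/13) → f = 186/13

The minimum is at (42/13, -12/13). Substituting into each constraint, equality holds for C2 and C3; the remaining constraints have slack.

C2 and C3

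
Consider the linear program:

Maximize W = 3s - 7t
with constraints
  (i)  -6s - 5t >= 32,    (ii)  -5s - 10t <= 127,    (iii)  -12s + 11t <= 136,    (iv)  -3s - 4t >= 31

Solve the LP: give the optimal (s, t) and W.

s = 9, t = -86/5, maximum W = 737/5

Feasible corners and W = 3s - 7t:
  (9, -86/5) → W = 737/5
  (3, -10) → W = 79
  (-2757/175, -844/175) → W = -2363/175
  (-295/27, 4/9) → W = -323/9

The binding constraints are -6s - 5t = 32 and -5s - 10t = 127.
Solving simultaneously gives s = 9, t = -86/5.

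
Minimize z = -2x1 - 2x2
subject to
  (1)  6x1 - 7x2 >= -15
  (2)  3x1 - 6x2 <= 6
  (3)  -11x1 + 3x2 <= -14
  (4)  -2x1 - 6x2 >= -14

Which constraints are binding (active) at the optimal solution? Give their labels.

(2) and (4)

Corner points and z = -2x1 - 2x2:
  (22/19, -8/19) → z = -28/19
  (4, 1) → z = -10
  (7/4, 7/4) → z = -7

The minimum is at (4, 1). Substituting into each constraint, equality holds for (2) and (4); the remaining constraints have slack.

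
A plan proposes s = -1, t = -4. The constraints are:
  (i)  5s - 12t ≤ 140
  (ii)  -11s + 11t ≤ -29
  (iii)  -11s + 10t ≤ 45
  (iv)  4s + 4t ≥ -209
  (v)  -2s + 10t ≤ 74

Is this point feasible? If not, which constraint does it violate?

feasible

(i): 43 ≤ 140 ✓
(ii): -33 ≤ -29 ✓
(iii): -29 ≤ 45 ✓
(iv): -20 ≥ -209 ✓
(v): -38 ≤ 74 ✓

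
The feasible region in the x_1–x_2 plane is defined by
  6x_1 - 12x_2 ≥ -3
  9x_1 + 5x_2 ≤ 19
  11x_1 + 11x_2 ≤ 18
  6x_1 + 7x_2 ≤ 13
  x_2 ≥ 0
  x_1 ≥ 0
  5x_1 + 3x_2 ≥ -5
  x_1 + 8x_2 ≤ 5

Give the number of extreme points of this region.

The feasible vertices (each the meet of two boundaries and inside every other half-plane) are:
  (0, 1/4)
  (3/5, 11/20)
  (18/11, 0)
  (89/77, 37/77)
  (0, 0)

5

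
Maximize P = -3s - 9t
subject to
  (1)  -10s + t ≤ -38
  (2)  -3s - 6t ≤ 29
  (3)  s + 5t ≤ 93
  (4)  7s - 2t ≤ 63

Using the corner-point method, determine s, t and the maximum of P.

Vertices and P = -3s - 9t:
  (199/63, -404/63) → P = 1013/21
  (283/51, 892/51) → P = -2959/17
  (20/3, -49/6) → P = 107/2
  (501/37, 588/37) → P = -6795/37

s = 20/3, t = -49/6, maximum P = 107/2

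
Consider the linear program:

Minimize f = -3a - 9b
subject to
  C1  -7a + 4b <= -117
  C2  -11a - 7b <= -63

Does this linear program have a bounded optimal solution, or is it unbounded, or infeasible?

From the feasible point (357/31, -282/31), moving in the direction (4, 7) keeps every constraint satisfied while f decreases without bound.

unbounded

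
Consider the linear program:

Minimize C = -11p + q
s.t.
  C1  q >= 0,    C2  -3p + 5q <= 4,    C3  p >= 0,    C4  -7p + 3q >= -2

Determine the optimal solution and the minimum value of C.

p = 11/13, q = 17/13, minimum C = -8

Vertices and C = -11p + q:
  (0, 0) → C = 0
  (2/7, 0) → C = -22/7
  (0, 4/5) → C = 4/5
  (11/13, 17/13) → C = -8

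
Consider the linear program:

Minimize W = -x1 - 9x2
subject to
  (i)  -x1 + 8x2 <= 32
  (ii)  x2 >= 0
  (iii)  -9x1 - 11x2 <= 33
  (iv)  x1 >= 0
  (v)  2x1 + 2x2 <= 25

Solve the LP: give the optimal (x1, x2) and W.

x1 = 68/9, x2 = 89/18, minimum W = -937/18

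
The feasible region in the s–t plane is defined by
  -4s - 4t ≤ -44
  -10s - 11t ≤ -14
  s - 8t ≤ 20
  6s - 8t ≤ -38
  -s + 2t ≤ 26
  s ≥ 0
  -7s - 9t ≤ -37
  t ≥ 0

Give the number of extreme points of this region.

4

Intersecting each pair of boundary lines and keeping only the points that satisfy every inequality leaves:
  (25/7, 52/7)
  (0, 11)
  (33, 59/2)
  (0, 13)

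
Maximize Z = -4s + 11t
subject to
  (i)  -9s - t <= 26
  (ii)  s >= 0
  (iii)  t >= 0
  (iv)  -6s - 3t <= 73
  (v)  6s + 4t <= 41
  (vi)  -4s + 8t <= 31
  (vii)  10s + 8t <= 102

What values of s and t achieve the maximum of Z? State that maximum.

Feasible corners and Z = -4s + 11t:
  (0, 0) → Z = 0
  (0, 31/8) → Z = 341/8
  (41/6, 0) → Z = -82/3
  (51/16, 175/32) → Z = 1517/32

The optimum lies where 6s + 4t = 41 and -4s + 8t = 31.
Solving simultaneously gives s = 51/16, t = 175/32.

s = 51/16, t = 175/32, maximum Z = 1517/32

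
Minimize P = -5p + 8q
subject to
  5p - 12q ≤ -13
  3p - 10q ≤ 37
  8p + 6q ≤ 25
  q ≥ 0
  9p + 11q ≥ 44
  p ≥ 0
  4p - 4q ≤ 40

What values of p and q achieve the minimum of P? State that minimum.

p = 11/34, q = 127/34, minimum P = 961/34

Feasible corners and P = -5p + 8q:
  (11/34, 127/34) → P = 961/34
  (0, 25/6) → P = 100/3
  (0, 4) → P = 32

The optimum lies where 8p + 6q = 25 and 9p + 11q = 44.
Solving simultaneously gives p = 11/34, q = 127/34.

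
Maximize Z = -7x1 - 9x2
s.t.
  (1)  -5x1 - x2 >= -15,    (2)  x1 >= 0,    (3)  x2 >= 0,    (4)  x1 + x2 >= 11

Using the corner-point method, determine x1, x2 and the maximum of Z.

Extreme points and Z = -7x1 - 9x2:
  (0, 15) → Z = -135
  (1, 10) → Z = -97
  (0, 11) → Z = -99

The optimum lies where -5x1 - x2 = -15 and x1 + x2 = 11.
Solving simultaneously gives x1 = 1, x2 = 10.

x1 = 1, x2 = 10, maximum Z = -97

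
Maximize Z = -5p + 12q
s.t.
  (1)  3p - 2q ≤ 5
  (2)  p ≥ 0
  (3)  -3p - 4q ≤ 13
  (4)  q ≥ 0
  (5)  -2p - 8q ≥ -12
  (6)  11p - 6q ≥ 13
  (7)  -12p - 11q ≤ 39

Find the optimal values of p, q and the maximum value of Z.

p = 44/25, q = 53/50, maximum Z = 98/25

Feasible corners and Z = -5p + 12q:
  (5/3, 0) → Z = -25/3
  (16/7, 13/14) → Z = -2/7
  (13/11, 0) → Z = -65/11
  (44/25, 53/50) → Z = 98/25

The binding constraints are -2p - 8q = -12 and 11p - 6q = 13.
Solving simultaneously gives p = 44/25, q = 53/50.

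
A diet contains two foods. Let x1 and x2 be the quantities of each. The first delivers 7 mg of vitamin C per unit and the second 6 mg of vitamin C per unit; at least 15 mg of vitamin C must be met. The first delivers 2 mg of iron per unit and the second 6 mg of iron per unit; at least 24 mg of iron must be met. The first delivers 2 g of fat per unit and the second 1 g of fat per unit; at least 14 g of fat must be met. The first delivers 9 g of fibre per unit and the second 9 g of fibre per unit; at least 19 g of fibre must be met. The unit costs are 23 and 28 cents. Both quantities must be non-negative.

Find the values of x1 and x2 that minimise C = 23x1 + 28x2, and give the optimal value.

The feasible region is unbounded (it extends along (0, 1), (1, 0)), but C strictly increases along every unbounded feasible direction, so there is no improving ray and the minimum is attained at a vertex.

x1 = 6, x2 = 2, minimum C = 194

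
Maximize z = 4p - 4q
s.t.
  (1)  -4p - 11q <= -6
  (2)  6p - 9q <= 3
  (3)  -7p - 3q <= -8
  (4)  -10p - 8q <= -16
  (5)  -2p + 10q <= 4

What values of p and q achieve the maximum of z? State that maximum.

p = 11/7, q = 5/7, maximum z = 24/7

At the optimal vertex, 6p - 9q = 3 and -2p + 10q = 4.
Solving simultaneously gives p = 11/7, q = 5/7.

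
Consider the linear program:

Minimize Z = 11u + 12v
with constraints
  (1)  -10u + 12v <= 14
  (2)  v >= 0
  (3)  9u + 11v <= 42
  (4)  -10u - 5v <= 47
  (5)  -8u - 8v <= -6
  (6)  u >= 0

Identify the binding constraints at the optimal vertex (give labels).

Corner points and Z = 11u + 12v:
  (175/109, 273/109) → Z = 5201/109
  (0, 7/6) → Z = 14
  (14/3, 0) → Z = 154/3
  (3/4, 0) → Z = 33/4
  (0, 3/4) → Z = 9

The minimum is at (3/4, 0). Substituting into each constraint, equality holds for (2) and (5); the remaining constraints have slack.

(2) and (5)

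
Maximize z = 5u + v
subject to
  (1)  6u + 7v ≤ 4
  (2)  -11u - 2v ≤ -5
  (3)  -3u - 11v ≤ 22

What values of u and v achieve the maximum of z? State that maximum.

u = 22/5, v = -16/5, maximum z = 94/5

Vertices and z = 5u + v:
  (27/65, 14/65) → z = 149/65
  (22/5, -16/5) → z = 94/5
  (99/115, -257/115) → z = 238/115

The binding constraints are 6u + 7v = 4 and -3u - 11v = 22.
Solving simultaneously gives u = 22/5, v = -16/5.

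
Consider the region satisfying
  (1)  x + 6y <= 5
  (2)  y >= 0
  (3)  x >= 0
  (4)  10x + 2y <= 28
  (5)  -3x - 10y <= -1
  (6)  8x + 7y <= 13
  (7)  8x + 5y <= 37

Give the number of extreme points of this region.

5

Intersecting each pair of boundary lines and keeping only the points that satisfy every inequality leaves:
  (0, 5/6)
  (43/41, 27/41)
  (1/3, 0)
  (13/8, 0)
  (0, 1/10)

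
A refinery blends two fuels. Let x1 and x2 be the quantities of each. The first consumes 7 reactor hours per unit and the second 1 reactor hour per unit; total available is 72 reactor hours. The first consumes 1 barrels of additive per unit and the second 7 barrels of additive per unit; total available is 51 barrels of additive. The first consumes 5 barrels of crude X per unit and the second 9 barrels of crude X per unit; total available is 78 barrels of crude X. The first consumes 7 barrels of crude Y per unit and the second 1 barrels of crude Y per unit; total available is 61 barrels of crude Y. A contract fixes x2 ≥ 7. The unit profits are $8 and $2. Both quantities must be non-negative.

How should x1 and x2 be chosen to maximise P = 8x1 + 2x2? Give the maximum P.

Corner points and P = 8x1 + 2x2:
  (0, 51/7) → P = 102/7
  (0, 7) → P = 14
  (2, 7) → P = 30

The binding constraints are x1 + 7x2 = 51 and x2 = 7.
Solving simultaneously gives x1 = 2, x2 = 7.

x1 = 2, x2 = 7, maximum P = 30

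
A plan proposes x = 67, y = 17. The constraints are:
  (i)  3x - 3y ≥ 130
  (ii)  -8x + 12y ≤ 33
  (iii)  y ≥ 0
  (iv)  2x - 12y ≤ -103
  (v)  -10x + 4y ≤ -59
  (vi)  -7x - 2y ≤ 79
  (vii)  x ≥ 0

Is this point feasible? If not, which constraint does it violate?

Constraint (iv): 2x - 12y = -70, which is not ≤ -103. All other constraints are satisfied.

not feasible — violates (iv)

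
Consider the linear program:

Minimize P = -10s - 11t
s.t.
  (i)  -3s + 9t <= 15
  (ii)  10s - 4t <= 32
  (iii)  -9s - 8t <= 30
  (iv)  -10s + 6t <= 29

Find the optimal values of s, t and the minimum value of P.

Vertices and P = -10s - 11t:
  (58/13, 41/13) → P = -1031/13
  (-19/8, 7/8) → P = 113/8
  (34/29, -147/29) → P = 1277/29
  (-206/67, -39/134) → P = 4549/134

At the optimal vertex, -3s + 9t = 15 and 10s - 4t = 32.
Solving simultaneously gives s = 58/13, t = 41/13.

s = 58/13, t = 41/13, minimum P = -1031/13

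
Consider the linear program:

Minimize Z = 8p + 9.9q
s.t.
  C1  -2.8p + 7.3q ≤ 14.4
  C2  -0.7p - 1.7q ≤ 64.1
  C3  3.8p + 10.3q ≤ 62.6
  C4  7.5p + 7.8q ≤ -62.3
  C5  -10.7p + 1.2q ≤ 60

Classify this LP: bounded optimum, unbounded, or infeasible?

bounded optimum

Extreme points and Z = 8p + 9.9q:
  (39407/729, -43714/729) → Z = -587563/3645
  (-17892/1903, -64387/1903) → Z = -7805673/19030
  (-9046/1541, -21661/9246) → Z = -2162173/30820
The feasible region has finitely many vertices and no improving ray; the minimum is -7805673/19030 at (-17892/1903, -64387/1903).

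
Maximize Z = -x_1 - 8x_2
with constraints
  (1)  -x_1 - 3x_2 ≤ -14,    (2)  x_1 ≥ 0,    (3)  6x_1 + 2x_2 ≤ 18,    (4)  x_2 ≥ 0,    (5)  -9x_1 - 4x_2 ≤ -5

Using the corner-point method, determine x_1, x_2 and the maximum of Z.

x_1 = 13/8, x_2 = 33/8, maximum Z = -277/8

Extreme points and Z = -x_1 - 8x_2:
  (0, 14/3) → Z = -112/3
  (13/8, 33/8) → Z = -277/8
  (0, 9) → Z = -72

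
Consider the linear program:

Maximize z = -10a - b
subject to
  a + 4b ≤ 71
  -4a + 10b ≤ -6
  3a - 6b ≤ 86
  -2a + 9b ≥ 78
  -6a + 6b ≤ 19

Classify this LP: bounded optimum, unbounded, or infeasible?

The boundaries a + 4b = 71 and -4a + 10b = -6 meet at (367/13, 139/13), but that point violates -2a + 9b ≥ 78. Every candidate vertex is excluded by some other constraint, so the feasible region is empty.

infeasible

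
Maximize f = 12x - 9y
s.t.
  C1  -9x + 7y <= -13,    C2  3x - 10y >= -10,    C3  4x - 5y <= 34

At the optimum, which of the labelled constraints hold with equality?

C2 and C3

Extreme points and f = 12x - 9y:
  (200/69, 43/23) → f = 413/23
  (-173/17, -254/17) → f = 210/17
  (78/5, 142/25) → f = 3402/25

The maximum is at (78/5, 142/25). Substituting into each constraint, equality holds for C2 and C3; the remaining constraints have slack.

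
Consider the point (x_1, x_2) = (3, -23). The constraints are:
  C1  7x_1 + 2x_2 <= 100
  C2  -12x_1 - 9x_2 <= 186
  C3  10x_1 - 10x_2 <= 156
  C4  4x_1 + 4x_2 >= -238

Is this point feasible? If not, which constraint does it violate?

Constraint C3: 10x_1 - 10x_2 = 260, which is not ≤ 156. All other constraints are satisfied.

not feasible — violates C3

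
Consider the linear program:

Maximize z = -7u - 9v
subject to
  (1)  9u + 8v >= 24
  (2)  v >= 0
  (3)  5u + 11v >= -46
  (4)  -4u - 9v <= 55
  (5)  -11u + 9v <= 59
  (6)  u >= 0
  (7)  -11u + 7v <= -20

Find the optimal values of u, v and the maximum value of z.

u = 8/3, v = 0, maximum z = -56/3

Vertices and z = -7u - 9v:
  (8/3, 0) → z = -56/3
  (328/151, 84/151) → z = -3052/151
  (593/22, 79/2) → z = -5986/11
The feasible region is unbounded (it extends along (1, 0), (9, 11)), but z strictly decreases along every unbounded feasible direction, so there is no improving ray and the maximum is attained at a vertex.

The binding constraints are 9u + 8v = 24 and v = 0.
Solving simultaneously gives u = 8/3, v = 0.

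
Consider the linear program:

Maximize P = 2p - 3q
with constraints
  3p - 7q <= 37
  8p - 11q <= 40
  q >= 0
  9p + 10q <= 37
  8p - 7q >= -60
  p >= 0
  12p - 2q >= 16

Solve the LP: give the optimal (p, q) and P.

Vertices and P = 2p - 3q:
  (37/9, 0) → P = 74/9
  (4/3, 0) → P = 8/3
  (39/23, 50/23) → P = -72/23

p = 37/9, q = 0, maximum P = 74/9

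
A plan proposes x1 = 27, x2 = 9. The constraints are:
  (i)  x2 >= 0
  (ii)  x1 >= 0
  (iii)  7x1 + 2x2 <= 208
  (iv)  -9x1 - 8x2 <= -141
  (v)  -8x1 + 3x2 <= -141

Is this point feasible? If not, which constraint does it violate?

feasible

(i): 9 ≥ 0 ✓
(ii): 27 ≥ 0 ✓
(iii): 207 ≤ 208 ✓
(iv): -315 ≤ -141 ✓
(v): -189 ≤ -141 ✓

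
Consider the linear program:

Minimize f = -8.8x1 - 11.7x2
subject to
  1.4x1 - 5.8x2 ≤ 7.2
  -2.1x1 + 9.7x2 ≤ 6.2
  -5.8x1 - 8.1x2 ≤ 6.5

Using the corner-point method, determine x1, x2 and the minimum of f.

At the optimal vertex, 1.4x1 - 5.8x2 = 7.2 and -2.1x1 + 9.7x2 = 6.2.
Solving simultaneously gives x1 = 529/7, x2 = 17.

x1 = 529/7, x2 = 17, minimum f = -12095/14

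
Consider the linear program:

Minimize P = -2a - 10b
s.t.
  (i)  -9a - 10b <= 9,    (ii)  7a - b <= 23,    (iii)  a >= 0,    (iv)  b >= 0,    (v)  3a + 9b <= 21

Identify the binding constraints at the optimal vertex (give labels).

Extreme points and P = -2a - 10b:
  (23/7, 0) → P = -46/7
  (38/11, 13/11) → P = -206/11
  (0, 0) → P = 0
  (0, 7/3) → P = -70/3

The minimum is at (0, 7/3). Substituting into each constraint, equality holds for (iii) and (v); the remaining constraints have slack.

(iii) and (v)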